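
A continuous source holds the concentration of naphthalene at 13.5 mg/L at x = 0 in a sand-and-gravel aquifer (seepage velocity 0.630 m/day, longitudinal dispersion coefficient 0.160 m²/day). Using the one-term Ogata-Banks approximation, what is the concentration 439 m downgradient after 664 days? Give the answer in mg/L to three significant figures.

For a continuous step input, C/C₀ ≈ ½·erfc((x−vt)/(2√(Dt))).
vt = 0.630 × 664 = 418.32 m and 2√(Dt) = 2√(0.160 × 664) = 20.61 m.
Argument (x−vt)/(2√(Dt)) = (439 − 418.32)/20.61 = 1.003; ½·erfc(1.003) = 0.07803.
C = 13.5 × 0.07803 = 1.05 mg/L.

1.05 mg/L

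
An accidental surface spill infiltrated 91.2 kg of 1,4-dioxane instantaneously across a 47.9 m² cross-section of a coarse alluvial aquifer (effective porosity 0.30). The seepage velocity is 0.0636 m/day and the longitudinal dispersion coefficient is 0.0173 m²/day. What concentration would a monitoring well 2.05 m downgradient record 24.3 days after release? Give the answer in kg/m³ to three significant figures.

For an instantaneous plane source, C(x,t) = M/(n_e·A·√(4πDt)) · exp(−(x−vt)²/(4Dt)), with n_e·A the pore (flow) area.
Plume center vt = 0.0636 × 24.3 = 1.54548 m, so the well at 2.05 m is 0.50452 m downgradient of the peak.
√(4πDt) = 2.298 m, giving peak height M/(n_e·A·√(4πDt)) = 91.2/(0.30 × 47.9 × 2.298) = 2.762 kg/m³.
(x−vt)²/(4Dt) = (0.50452)²/(4 × 0.0173 × 24.3) = 0.1514; exp(−0.1514) = 0.8595.
C = 2.762 × 0.8595 = 2.37 kg/m³.

2.37 kg/m³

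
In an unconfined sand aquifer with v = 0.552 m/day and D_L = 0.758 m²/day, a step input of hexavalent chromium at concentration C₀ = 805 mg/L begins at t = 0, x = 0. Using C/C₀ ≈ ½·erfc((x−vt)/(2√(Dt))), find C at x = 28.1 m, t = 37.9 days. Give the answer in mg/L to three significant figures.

For a continuous step input, C/C₀ ≈ ½·erfc((x−vt)/(2√(Dt))).
vt = 0.552 × 37.9 = 20.9208 m and 2√(Dt) = 2√(0.758 × 37.9) = 10.72 m.
Argument (x−vt)/(2√(Dt)) = (28.1 − 20.9208)/10.72 = 0.6697; ½·erfc(0.6697) = 0.1718.
C = 805 × 0.1718 = 138 mg/L.

138 mg/L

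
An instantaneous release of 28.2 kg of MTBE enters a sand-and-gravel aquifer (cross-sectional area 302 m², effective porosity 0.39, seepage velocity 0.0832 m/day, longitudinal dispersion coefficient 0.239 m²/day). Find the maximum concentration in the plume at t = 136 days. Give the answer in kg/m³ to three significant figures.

0.0118 kg/m³

The peak of an instantaneous 1D plume sits at x = vt; there the Gaussian factor is 1 and C_max = M/(n_e·A·√(4πDt)), where n_e·A is the pore area the mass is dissolved in.
√(4πDt) = √(4π × 0.239 × 136) = 20.21 m, so C_max = 28.2/(0.39 × 302 × 20.21) = 0.0118 kg/m³.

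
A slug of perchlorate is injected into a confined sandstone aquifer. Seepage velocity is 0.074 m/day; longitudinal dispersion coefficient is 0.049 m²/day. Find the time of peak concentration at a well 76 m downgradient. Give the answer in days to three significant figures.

For the 1D instantaneous-source solution, setting ∂C/∂t = 0 at fixed x gives v²t² + 2Dt − x² = 0, so t = (√(D² + v²x²) − D)/v².
√(D² + v²x²) = √(0.049² + 0.074² × 76²) = 5.624; v² = 0.005476.
t = (5.624 − 0.049)/0.005476 = 1020 days (vs. the pure-advection estimate x/v = 1030 d).

1020 days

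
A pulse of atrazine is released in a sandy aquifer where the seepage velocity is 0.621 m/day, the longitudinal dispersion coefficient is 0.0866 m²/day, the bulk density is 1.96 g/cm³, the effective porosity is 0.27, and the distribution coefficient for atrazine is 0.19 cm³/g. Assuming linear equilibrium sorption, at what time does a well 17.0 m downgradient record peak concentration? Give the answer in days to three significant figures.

64.6 days

Retardation factor R = 1 + ρ_b·K_d/n = 1 + 1.96 × 0.19/0.27 = 2.379.
Sorption retards both mechanisms: v_R = v/R = 0.2610 m/day, D_R = D/R = 0.03640 m²/day.
Peak time from v_R²t² + 2D_R t − x² = 0: t = (√(D_R² + v_R²x²) − D_R)/v_R².
√(D_R² + v_R²x²) = √(0.03640² + 0.2610² × 17.0²) = 4.437; v_R² = 0.06812.
t = (4.437 − 0.03640)/0.06812 = 64.6 days.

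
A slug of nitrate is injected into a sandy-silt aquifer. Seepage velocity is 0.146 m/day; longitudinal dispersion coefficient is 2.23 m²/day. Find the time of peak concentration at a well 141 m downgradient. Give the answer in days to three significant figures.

For the 1D instantaneous-source solution, setting ∂C/∂t = 0 at fixed x gives v²t² + 2Dt − x² = 0, so t = (√(D² + v²x²) − D)/v².
√(D² + v²x²) = √(2.23² + 0.146² × 141²) = 20.71; v² = 0.021316.
t = (20.71 − 2.23)/0.021316 = 867 days (vs. the pure-advection estimate x/v = 966 d).

867 days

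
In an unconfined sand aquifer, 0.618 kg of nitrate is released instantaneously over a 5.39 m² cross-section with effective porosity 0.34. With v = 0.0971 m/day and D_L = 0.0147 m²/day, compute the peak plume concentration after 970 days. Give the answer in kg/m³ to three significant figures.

The peak of an instantaneous 1D plume sits at x = vt; there the Gaussian factor is 1 and C_max = M/(n_e·A·√(4πDt)), where n_e·A is the pore area the mass is dissolved in.
√(4πDt) = √(4π × 0.0147 × 970) = 13.39 m, so C_max = 0.618/(0.34 × 5.39 × 13.39) = 0.0252 kg/m³.

0.0252 kg/m³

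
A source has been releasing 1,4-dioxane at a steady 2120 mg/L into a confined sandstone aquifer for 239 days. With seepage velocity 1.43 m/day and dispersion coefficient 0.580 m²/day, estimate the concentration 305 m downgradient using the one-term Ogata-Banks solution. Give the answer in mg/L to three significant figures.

For a continuous step input, C/C₀ ≈ ½·erfc((x−vt)/(2√(Dt))).
vt = 1.43 × 239 = 341.77 m and 2√(Dt) = 2√(0.580 × 239) = 23.55 m.
Argument (x−vt)/(2√(Dt)) = (305 − 341.77)/23.55 = -1.561; ½·erfc(-1.561) = 0.9864.
C = 2120 × 0.9864 = 2090 mg/L.

2090 mg/L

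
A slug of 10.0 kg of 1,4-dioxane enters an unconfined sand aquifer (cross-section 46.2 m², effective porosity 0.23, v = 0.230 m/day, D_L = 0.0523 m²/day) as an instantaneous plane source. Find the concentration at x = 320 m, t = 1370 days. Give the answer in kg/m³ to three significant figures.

0.0288 kg/m³

For an instantaneous plane source, C(x,t) = M/(n_e·A·√(4πDt)) · exp(−(x−vt)²/(4Dt)), with n_e·A the pore (flow) area.
Plume center vt = 0.230 × 1370 = 315.1 m, so the well at 320 m is 4.9 m downgradient of the peak.
√(4πDt) = 30.01 m, giving peak height M/(n_e·A·√(4πDt)) = 10.0/(0.23 × 46.2 × 30.01) = 0.03136 kg/m³.
(x−vt)²/(4Dt) = (4.9)²/(4 × 0.0523 × 1370) = 0.08377; exp(−0.08377) = 0.9196.
C = 0.03136 × 0.9196 = 0.0288 kg/m³.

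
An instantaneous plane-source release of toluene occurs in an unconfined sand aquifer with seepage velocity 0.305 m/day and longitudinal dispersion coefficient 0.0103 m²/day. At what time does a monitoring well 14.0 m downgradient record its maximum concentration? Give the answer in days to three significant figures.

45.8 days

For the 1D instantaneous-source solution, setting ∂C/∂t = 0 at fixed x gives v²t² + 2Dt − x² = 0, so t = (√(D² + v²x²) − D)/v².
√(D² + v²x²) = √(0.0103² + 0.305² × 14.0²) = 4.270; v² = 0.093025.
t = (4.270 − 0.0103)/0.093025 = 45.8 days (vs. the pure-advection estimate x/v = 45.9 d).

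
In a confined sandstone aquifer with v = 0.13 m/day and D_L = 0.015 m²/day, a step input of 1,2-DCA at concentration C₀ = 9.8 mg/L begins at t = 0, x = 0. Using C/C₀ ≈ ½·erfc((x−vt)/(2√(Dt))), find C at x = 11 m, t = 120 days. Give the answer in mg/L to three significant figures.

For a continuous step input, C/C₀ ≈ ½·erfc((x−vt)/(2√(Dt))).
vt = 0.13 × 120 = 15.6 m and 2√(Dt) = 2√(0.015 × 120) = 2.683 m.
Argument (x−vt)/(2√(Dt)) = (11 − 15.6)/2.683 = -1.714; ½·erfc(-1.714) = 0.9923.
C = 9.8 × 0.9923 = 9.72 mg/L.

9.72 mg/L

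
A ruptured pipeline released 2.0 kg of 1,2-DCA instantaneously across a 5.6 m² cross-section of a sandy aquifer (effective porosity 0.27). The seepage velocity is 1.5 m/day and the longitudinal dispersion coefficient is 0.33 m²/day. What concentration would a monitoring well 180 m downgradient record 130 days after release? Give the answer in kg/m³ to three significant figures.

For an instantaneous plane source, C(x,t) = M/(n_e·A·√(4πDt)) · exp(−(x−vt)²/(4Dt)), with n_e·A the pore (flow) area.
Plume center vt = 1.5 × 130 = 195 m, so the well at 180 m is 15 m upgradient of the peak.
√(4πDt) = 23.22 m, giving peak height M/(n_e·A·√(4πDt)) = 2.0/(0.27 × 5.6 × 23.22) = 0.05697 kg/m³.
(x−vt)²/(4Dt) = (-15)²/(4 × 0.33 × 130) = 1.311; exp(−1.311) = 0.2696.
C = 0.05697 × 0.2696 = 0.0154 kg/m³.

0.0154 kg/m³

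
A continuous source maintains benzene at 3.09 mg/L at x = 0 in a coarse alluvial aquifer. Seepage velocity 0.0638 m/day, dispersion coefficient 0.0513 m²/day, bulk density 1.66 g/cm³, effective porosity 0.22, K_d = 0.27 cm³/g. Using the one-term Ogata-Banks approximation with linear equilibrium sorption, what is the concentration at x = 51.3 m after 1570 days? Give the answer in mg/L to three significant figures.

0.0184 mg/L

Retardation factor R = 1 + ρ_b·K_d/n = 1 + 1.66 × 0.27/0.22 = 3.037.
Sorption retards both mechanisms: v_R = v/R = 0.02101 m/day, D_R = D/R = 0.01689 m²/day.
v_R·t = 0.02101 × 1570 = 32.9857 m; 2√(D_R t) = 10.30 m; argument = (51.3 − 32.9857)/10.30 = 1.778.
C = C₀ × ½·erfc(1.778) = 3.09 × 0.005961 = 0.0184 mg/L.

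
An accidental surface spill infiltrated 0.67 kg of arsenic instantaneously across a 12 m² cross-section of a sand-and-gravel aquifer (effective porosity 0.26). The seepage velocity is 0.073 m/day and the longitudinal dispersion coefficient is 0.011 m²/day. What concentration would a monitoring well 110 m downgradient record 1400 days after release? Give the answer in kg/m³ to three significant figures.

0.00575 kg/m³

For an instantaneous plane source, C(x,t) = M/(n_e·A·√(4πDt)) · exp(−(x−vt)²/(4Dt)), with n_e·A the pore (flow) area.
Plume center vt = 0.073 × 1400 = 102.2 m, so the well at 110 m is 7.8 m downgradient of the peak.
√(4πDt) = 13.91 m, giving peak height M/(n_e·A·√(4πDt)) = 0.67/(0.26 × 12 × 13.91) = 0.01544 kg/m³.
(x−vt)²/(4Dt) = (7.8)²/(4 × 0.011 × 1400) = 0.9877; exp(−0.9877) = 0.3724.
C = 0.01544 × 0.3724 = 0.00575 kg/m³.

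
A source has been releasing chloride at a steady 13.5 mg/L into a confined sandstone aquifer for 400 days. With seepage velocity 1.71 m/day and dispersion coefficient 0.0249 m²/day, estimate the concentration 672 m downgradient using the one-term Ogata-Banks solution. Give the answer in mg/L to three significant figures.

For a continuous step input, C/C₀ ≈ ½·erfc((x−vt)/(2√(Dt))).
vt = 1.71 × 400 = 684 m and 2√(Dt) = 2√(0.0249 × 400) = 6.312 m.
Argument (x−vt)/(2√(Dt)) = (672 − 684)/6.312 = -1.901; ½·erfc(-1.901) = 0.9964.
C = 13.5 × 0.9964 = 13.5 mg/L.

13.5 mg/L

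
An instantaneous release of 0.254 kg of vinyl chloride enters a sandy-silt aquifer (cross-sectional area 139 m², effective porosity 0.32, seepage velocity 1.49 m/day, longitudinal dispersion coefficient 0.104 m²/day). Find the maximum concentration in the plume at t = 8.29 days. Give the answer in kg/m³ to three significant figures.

The peak of an instantaneous 1D plume sits at x = vt; there the Gaussian factor is 1 and C_max = M/(n_e·A·√(4πDt)), where n_e·A is the pore area the mass is dissolved in.
√(4πDt) = √(4π × 0.104 × 8.29) = 3.292 m, so C_max = 0.254/(0.32 × 139 × 3.292) = 0.00173 kg/m³.

0.00173 kg/m³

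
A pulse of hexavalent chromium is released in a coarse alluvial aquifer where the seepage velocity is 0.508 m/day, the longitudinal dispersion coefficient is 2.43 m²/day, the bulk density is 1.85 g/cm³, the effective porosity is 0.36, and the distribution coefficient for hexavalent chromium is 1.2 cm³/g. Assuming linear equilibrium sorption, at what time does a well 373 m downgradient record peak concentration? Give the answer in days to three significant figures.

5200 days

Retardation factor R = 1 + ρ_b·K_d/n = 1 + 1.85 × 1.2/0.36 = 7.167.
Sorption retards both mechanisms: v_R = v/R = 0.07088 m/day, D_R = D/R = 0.3391 m²/day.
Peak time from v_R²t² + 2D_R t − x² = 0: t = (√(D_R² + v_R²x²) − D_R)/v_R².
√(D_R² + v_R²x²) = √(0.3391² + 0.07088² × 373²) = 26.44; v_R² = 0.005024.
t = (26.44 − 0.3391)/0.005024 = 5200 days.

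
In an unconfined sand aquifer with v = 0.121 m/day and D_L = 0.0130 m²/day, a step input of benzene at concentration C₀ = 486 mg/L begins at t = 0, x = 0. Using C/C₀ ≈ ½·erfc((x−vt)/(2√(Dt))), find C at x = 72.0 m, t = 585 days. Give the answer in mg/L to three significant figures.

184 mg/L

For a continuous step input, C/C₀ ≈ ½·erfc((x−vt)/(2√(Dt))).
vt = 0.121 × 585 = 70.785 m and 2√(Dt) = 2√(0.0130 × 585) = 5.515 m.
Argument (x−vt)/(2√(Dt)) = (72.0 − 70.785)/5.515 = 0.2203; ½·erfc(0.2203) = 0.3777.
C = 486 × 0.3777 = 184 mg/L.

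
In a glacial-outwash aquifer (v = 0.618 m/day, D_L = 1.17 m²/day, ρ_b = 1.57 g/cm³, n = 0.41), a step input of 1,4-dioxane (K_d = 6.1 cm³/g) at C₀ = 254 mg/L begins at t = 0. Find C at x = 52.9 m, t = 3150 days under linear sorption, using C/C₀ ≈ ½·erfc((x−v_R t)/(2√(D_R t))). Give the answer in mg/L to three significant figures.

239 mg/L

Retardation factor R = 1 + ρ_b·K_d/n = 1 + 1.57 × 6.1/0.41 = 24.36.
Sorption retards both mechanisms: v_R = v/R = 0.02537 m/day, D_R = D/R = 0.04803 m²/day.
v_R·t = 0.02537 × 3150 = 79.9155 m; 2√(D_R t) = 24.60 m; argument = (52.9 − 79.9155)/24.60 = -1.098.
C = C₀ × ½·erfc(-1.098) = 254 × 0.9398 = 239 mg/L.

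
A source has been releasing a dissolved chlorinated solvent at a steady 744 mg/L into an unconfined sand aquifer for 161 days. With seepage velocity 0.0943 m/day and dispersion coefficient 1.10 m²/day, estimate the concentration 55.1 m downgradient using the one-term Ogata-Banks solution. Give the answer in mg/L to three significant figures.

12.6 mg/L

For a continuous step input, C/C₀ ≈ ½·erfc((x−vt)/(2√(Dt))).
vt = 0.0943 × 161 = 15.1823 m and 2√(Dt) = 2√(1.10 × 161) = 26.62 m.
Argument (x−vt)/(2√(Dt)) = (55.1 − 15.1823)/26.62 = 1.500; ½·erfc(1.500) = 0.01695.
C = 744 × 0.01695 = 12.6 mg/L.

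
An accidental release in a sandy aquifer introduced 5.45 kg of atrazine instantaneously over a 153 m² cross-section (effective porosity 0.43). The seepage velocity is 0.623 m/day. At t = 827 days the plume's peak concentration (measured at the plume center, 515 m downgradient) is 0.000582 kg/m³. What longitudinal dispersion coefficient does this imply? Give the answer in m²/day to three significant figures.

1.95 m²/day

At the plume center C_max = M/(n_e·A·√(4πDt)), so D = M²/(4πt·(n_e·A·C_max)²).
n_e·A·C_max = 0.43 × 153 × 0.000582 = 0.03829 kg/m.
D = 5.45²/(4π × 827 × 0.03829²) = 1.95 m²/day.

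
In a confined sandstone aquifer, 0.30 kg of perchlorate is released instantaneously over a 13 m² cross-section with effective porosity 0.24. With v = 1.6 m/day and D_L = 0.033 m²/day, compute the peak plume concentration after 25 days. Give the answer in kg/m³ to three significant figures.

0.0299 kg/m³

The peak of an instantaneous 1D plume sits at x = vt; there the Gaussian factor is 1 and C_max = M/(n_e·A·√(4πDt)), where n_e·A is the pore area the mass is dissolved in.
√(4πDt) = √(4π × 0.033 × 25) = 3.220 m, so C_max = 0.30/(0.24 × 13 × 3.220) = 0.0299 kg/m³.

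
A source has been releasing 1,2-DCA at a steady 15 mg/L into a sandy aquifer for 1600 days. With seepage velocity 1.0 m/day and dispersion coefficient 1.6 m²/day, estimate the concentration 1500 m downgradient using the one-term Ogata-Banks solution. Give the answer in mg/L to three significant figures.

13.8 mg/L

For a continuous step input, C/C₀ ≈ ½·erfc((x−vt)/(2√(Dt))).
vt = 1.0 × 1600 = 1600 m and 2√(Dt) = 2√(1.6 × 1600) = 101.2 m.
Argument (x−vt)/(2√(Dt)) = (1500 − 1600)/101.2 = -0.9881; ½·erfc(-0.9881) = 0.9189.
C = 15 × 0.9189 = 13.8 mg/L.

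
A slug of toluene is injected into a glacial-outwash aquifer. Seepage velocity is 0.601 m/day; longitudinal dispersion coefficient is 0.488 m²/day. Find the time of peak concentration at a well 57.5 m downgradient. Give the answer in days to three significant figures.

94.3 days

For the 1D instantaneous-source solution, setting ∂C/∂t = 0 at fixed x gives v²t² + 2Dt − x² = 0, so t = (√(D² + v²x²) − D)/v².
√(D² + v²x²) = √(0.488² + 0.601² × 57.5²) = 34.56; v² = 0.361201.
t = (34.56 − 0.488)/0.361201 = 94.3 days (vs. the pure-advection estimate x/v = 95.7 d).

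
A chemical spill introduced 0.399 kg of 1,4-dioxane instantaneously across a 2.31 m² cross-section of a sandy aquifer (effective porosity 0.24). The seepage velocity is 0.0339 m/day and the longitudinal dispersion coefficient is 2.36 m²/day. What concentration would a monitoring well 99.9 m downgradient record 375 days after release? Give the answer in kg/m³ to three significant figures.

For an instantaneous plane source, C(x,t) = M/(n_e·A·√(4πDt)) · exp(−(x−vt)²/(4Dt)), with n_e·A the pore (flow) area.
Plume center vt = 0.0339 × 375 = 12.7125 m, so the well at 99.9 m is 87.1875 m downgradient of the peak.
√(4πDt) = 105.5 m, giving peak height M/(n_e·A·√(4πDt)) = 0.399/(0.24 × 2.31 × 105.5) = 0.006822 kg/m³.
(x−vt)²/(4Dt) = (87.1875)²/(4 × 2.36 × 375) = 2.147; exp(−2.147) = 0.1168.
C = 0.006822 × 0.1168 = 0.000797 kg/m³.

0.000797 kg/m³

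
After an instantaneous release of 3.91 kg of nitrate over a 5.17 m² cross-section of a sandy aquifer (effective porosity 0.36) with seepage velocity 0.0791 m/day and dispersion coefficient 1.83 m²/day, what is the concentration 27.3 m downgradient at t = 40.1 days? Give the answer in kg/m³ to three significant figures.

0.00952 kg/m³

For an instantaneous plane source, C(x,t) = M/(n_e·A·√(4πDt)) · exp(−(x−vt)²/(4Dt)), with n_e·A the pore (flow) area.
Plume center vt = 0.0791 × 40.1 = 3.17191 m, so the well at 27.3 m is 24.12809 m downgradient of the peak.
√(4πDt) = 30.37 m, giving peak height M/(n_e·A·√(4πDt)) = 3.91/(0.36 × 5.17 × 30.37) = 0.06917 kg/m³.
(x−vt)²/(4Dt) = (24.12809)²/(4 × 1.83 × 40.1) = 1.983; exp(−1.983) = 0.1377.
C = 0.06917 × 0.1377 = 0.00952 kg/m³.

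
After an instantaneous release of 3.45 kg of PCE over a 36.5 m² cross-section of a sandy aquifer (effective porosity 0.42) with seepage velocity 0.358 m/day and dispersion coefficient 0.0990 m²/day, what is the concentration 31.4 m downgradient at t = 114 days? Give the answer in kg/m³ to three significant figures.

For an instantaneous plane source, C(x,t) = M/(n_e·A·√(4πDt)) · exp(−(x−vt)²/(4Dt)), with n_e·A the pore (flow) area.
Plume center vt = 0.358 × 114 = 40.812 m, so the well at 31.4 m is 9.412 m upgradient of the peak.
√(4πDt) = 11.91 m, giving peak height M/(n_e·A·√(4πDt)) = 3.45/(0.42 × 36.5 × 11.91) = 0.01890 kg/m³.
(x−vt)²/(4Dt) = (-9.412)²/(4 × 0.0990 × 114) = 1.962; exp(−1.962) = 0.1406.
C = 0.01890 × 0.1406 = 0.00266 kg/m³.

0.00266 kg/m³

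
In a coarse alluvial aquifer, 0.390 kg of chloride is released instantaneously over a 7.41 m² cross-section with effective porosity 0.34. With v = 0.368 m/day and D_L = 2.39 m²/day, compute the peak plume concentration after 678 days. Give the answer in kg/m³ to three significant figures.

0.00108 kg/m³

The peak of an instantaneous 1D plume sits at x = vt; there the Gaussian factor is 1 and C_max = M/(n_e·A·√(4πDt)), where n_e·A is the pore area the mass is dissolved in.
√(4πDt) = √(4π × 2.39 × 678) = 142.7 m, so C_max = 0.390/(0.34 × 7.41 × 142.7) = 0.00108 kg/m³.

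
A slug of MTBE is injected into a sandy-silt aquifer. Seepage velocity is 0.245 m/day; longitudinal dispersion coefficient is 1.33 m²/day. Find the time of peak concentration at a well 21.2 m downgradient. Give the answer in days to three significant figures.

For the 1D instantaneous-source solution, setting ∂C/∂t = 0 at fixed x gives v²t² + 2Dt − x² = 0, so t = (√(D² + v²x²) − D)/v².
√(D² + v²x²) = √(1.33² + 0.245² × 21.2²) = 5.362; v² = 0.060025.
t = (5.362 − 1.33)/0.060025 = 67.2 days (vs. the pure-advection estimate x/v = 86.5 d).

67.2 days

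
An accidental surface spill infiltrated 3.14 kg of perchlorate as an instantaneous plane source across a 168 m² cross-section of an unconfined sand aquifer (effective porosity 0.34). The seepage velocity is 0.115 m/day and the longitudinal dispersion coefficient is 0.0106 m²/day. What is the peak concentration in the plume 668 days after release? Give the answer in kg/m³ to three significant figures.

0.00583 kg/m³

The peak of an instantaneous 1D plume sits at x = vt; there the Gaussian factor is 1 and C_max = M/(n_e·A·√(4πDt)), where n_e·A is the pore area the mass is dissolved in.
√(4πDt) = √(4π × 0.0106 × 668) = 9.433 m, so C_max = 3.14/(0.34 × 168 × 9.433) = 0.00583 kg/m³.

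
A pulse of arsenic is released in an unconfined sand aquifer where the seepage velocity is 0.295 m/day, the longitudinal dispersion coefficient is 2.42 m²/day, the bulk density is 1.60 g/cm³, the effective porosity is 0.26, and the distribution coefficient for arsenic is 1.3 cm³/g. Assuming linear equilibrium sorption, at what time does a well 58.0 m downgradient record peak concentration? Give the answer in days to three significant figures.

1540 days

Retardation factor R = 1 + ρ_b·K_d/n = 1 + 1.60 × 1.3/0.26 = 9.000.
Sorption retards both mechanisms: v_R = v/R = 0.03278 m/day, D_R = D/R = 0.2689 m²/day.
Peak time from v_R²t² + 2D_R t − x² = 0: t = (√(D_R² + v_R²x²) − D_R)/v_R².
√(D_R² + v_R²x²) = √(0.2689² + 0.03278² × 58.0²) = 1.920; v_R² = 0.001075.
t = (1.920 − 0.2689)/0.001075 = 1540 days.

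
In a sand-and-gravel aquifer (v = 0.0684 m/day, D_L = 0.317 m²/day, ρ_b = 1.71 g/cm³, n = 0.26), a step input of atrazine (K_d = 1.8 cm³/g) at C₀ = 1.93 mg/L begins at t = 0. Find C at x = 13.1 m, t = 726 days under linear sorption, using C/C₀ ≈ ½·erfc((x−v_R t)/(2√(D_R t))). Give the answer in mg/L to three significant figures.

0.119 mg/L

Retardation factor R = 1 + ρ_b·K_d/n = 1 + 1.71 × 1.8/0.26 = 12.84.
Sorption retards both mechanisms: v_R = v/R = 0.005327 m/day, D_R = D/R = 0.02469 m²/day.
v_R·t = 0.005327 × 726 = 3.867402 m; 2√(D_R t) = 8.468 m; argument = (13.1 − 3.867402)/8.468 = 1.090.
C = C₀ × ½·erfc(1.090) = 1.93 × 0.06160 = 0.119 mg/L.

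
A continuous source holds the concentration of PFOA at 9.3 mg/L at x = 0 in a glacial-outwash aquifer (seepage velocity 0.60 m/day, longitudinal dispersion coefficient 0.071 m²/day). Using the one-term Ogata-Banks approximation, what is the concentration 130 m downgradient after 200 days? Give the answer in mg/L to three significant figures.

For a continuous step input, C/C₀ ≈ ½·erfc((x−vt)/(2√(Dt))).
vt = 0.60 × 200 = 120 m and 2√(Dt) = 2√(0.071 × 200) = 7.537 m.
Argument (x−vt)/(2√(Dt)) = (130 − 120)/7.537 = 1.327; ½·erfc(1.327) = 0.03028.
C = 9.3 × 0.03028 = 0.282 mg/L.

0.282 mg/L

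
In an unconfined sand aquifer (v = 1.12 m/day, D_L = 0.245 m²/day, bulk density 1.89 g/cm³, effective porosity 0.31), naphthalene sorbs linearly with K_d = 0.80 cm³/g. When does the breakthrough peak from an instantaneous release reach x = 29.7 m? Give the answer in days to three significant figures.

Retardation factor R = 1 + ρ_b·K_d/n = 1 + 1.89 × 0.80/0.31 = 5.877.
Sorption retards both mechanisms: v_R = v/R = 0.1906 m/day, D_R = D/R = 0.04169 m²/day.
Peak time from v_R²t² + 2D_R t − x² = 0: t = (√(D_R² + v_R²x²) − D_R)/v_R².
√(D_R² + v_R²x²) = √(0.04169² + 0.1906² × 29.7²) = 5.661; v_R² = 0.03633.
t = (5.661 − 0.04169)/0.03633 = 155 days.

155 days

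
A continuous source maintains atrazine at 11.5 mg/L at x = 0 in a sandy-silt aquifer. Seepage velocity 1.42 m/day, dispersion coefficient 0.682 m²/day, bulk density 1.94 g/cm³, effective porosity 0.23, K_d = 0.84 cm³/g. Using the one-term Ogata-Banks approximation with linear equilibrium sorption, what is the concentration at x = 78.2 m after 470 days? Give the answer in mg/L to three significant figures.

7.90 mg/L

Retardation factor R = 1 + ρ_b·K_d/n = 1 + 1.94 × 0.84/0.23 = 8.085.
Sorption retards both mechanisms: v_R = v/R = 0.1756 m/day, D_R = D/R = 0.08435 m²/day.
v_R·t = 0.1756 × 470 = 82.532 m; 2√(D_R t) = 12.59 m; argument = (78.2 − 82.532)/12.59 = -0.3441.
C = C₀ × ½·erfc(-0.3441) = 11.5 × 0.6867 = 7.90 mg/L.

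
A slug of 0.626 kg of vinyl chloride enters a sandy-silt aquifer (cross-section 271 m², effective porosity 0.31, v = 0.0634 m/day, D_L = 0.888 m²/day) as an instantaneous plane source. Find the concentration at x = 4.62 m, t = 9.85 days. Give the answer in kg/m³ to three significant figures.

For an instantaneous plane source, C(x,t) = M/(n_e·A·√(4πDt)) · exp(−(x−vt)²/(4Dt)), with n_e·A the pore (flow) area.
Plume center vt = 0.0634 × 9.85 = 0.62449 m, so the well at 4.62 m is 3.99551 m downgradient of the peak.
√(4πDt) = 10.48 m, giving peak height M/(n_e·A·√(4πDt)) = 0.626/(0.31 × 271 × 10.48) = 0.0007110 kg/m³.
(x−vt)²/(4Dt) = (3.99551)²/(4 × 0.888 × 9.85) = 0.4563; exp(−0.4563) = 0.6336.
C = 0.0007110 × 0.6336 = 0.000450 kg/m³.

0.000450 kg/m³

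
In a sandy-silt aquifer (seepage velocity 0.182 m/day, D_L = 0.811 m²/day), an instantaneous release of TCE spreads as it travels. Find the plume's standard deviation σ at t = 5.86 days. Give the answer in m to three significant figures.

Dispersive spreading gives a Gaussian with σ² = 2Dt; advection only shifts the center.
σ = √(2 × 0.811 × 5.86) = 3.08 m.

3.08 m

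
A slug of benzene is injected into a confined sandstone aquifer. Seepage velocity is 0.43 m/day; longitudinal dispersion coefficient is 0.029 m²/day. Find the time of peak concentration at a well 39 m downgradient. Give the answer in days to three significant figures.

90.5 days

For the 1D instantaneous-source solution, setting ∂C/∂t = 0 at fixed x gives v²t² + 2Dt − x² = 0, so t = (√(D² + v²x²) − D)/v².
√(D² + v²x²) = √(0.029² + 0.43² × 39²) = 16.77; v² = 0.1849.
t = (16.77 − 0.029)/0.1849 = 90.5 days (vs. the pure-advection estimate x/v = 90.7 d).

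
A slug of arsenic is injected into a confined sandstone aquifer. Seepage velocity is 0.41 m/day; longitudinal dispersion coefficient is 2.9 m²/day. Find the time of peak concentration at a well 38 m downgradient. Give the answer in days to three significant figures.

77.0 days

For the 1D instantaneous-source solution, setting ∂C/∂t = 0 at fixed x gives v²t² + 2Dt − x² = 0, so t = (√(D² + v²x²) − D)/v².
√(D² + v²x²) = √(2.9² + 0.41² × 38²) = 15.85; v² = 0.1681.
t = (15.85 − 2.9)/0.1681 = 77.0 days (vs. the pure-advection estimate x/v = 92.7 d).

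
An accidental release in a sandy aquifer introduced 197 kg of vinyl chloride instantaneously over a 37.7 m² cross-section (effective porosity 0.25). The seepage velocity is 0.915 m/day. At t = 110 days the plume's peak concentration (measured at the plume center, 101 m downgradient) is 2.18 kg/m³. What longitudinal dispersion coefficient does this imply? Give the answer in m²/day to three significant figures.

At the plume center C_max = M/(n_e·A·√(4πDt)), so D = M²/(4πt·(n_e·A·C_max)²).
n_e·A·C_max = 0.25 × 37.7 × 2.18 = 20.55 kg/m.
D = 197²/(4π × 110 × 20.55²) = 0.0665 m²/day.

0.0665 m²/day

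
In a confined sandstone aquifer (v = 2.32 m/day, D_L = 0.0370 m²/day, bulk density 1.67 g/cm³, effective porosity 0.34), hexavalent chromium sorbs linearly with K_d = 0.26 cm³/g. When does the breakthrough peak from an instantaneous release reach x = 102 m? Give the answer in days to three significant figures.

Retardation factor R = 1 + ρ_b·K_d/n = 1 + 1.67 × 0.26/0.34 = 2.277.
Sorption retards both mechanisms: v_R = v/R = 1.019 m/day, D_R = D/R = 0.01625 m²/day.
Peak time from v_R²t² + 2D_R t − x² = 0: t = (√(D_R² + v_R²x²) − D_R)/v_R².
√(D_R² + v_R²x²) = √(0.01625² + 1.019² × 102²) = 103.9; v_R² = 1.038.
t = (103.9 − 0.01625)/1.038 = 100 days.

100 days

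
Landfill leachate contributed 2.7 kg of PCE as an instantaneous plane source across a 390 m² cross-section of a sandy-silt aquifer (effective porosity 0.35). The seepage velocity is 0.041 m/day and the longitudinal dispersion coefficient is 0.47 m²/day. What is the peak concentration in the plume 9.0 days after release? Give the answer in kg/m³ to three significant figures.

0.00271 kg/m³

The peak of an instantaneous 1D plume sits at x = vt; there the Gaussian factor is 1 and C_max = M/(n_e·A·√(4πDt)), where n_e·A is the pore area the mass is dissolved in.
√(4πDt) = √(4π × 0.47 × 9.0) = 7.291 m, so C_max = 2.7/(0.35 × 390 × 7.291) = 0.00271 kg/m³.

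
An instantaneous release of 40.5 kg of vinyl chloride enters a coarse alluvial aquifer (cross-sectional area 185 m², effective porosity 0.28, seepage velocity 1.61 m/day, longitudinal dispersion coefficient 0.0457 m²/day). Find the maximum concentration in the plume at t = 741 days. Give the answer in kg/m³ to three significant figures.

The peak of an instantaneous 1D plume sits at x = vt; there the Gaussian factor is 1 and C_max = M/(n_e·A·√(4πDt)), where n_e·A is the pore area the mass is dissolved in.
√(4πDt) = √(4π × 0.0457 × 741) = 20.63 m, so C_max = 40.5/(0.28 × 185 × 20.63) = 0.0379 kg/m³.

0.0379 kg/m³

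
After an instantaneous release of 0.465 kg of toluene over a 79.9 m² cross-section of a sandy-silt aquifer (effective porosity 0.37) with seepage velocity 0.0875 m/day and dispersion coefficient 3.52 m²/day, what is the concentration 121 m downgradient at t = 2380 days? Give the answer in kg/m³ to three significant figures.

For an instantaneous plane source, C(x,t) = M/(n_e·A·√(4πDt)) · exp(−(x−vt)²/(4Dt)), with n_e·A the pore (flow) area.
Plume center vt = 0.0875 × 2380 = 208.25 m, so the well at 121 m is 87.25 m upgradient of the peak.
√(4πDt) = 324.5 m, giving peak height M/(n_e·A·√(4πDt)) = 0.465/(0.37 × 79.9 × 324.5) = 4.847e-05 kg/m³.
(x−vt)²/(4Dt) = (-87.25)²/(4 × 3.52 × 2380) = 0.2272; exp(−0.2272) = 0.7968.
C = 4.847e-05 × 0.7968 = 3.86e-05 kg/m³.

3.86e-05 kg/m³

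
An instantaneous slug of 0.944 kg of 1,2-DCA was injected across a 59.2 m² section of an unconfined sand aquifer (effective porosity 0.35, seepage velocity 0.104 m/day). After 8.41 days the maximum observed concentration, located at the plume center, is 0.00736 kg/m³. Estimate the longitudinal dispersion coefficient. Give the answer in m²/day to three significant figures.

0.363 m²/day

At the plume center C_max = M/(n_e·A·√(4πDt)), so D = M²/(4πt·(n_e·A·C_max)²).
n_e·A·C_max = 0.35 × 59.2 × 0.00736 = 0.1525 kg/m.
D = 0.944²/(4π × 8.41 × 0.1525²) = 0.363 m²/day.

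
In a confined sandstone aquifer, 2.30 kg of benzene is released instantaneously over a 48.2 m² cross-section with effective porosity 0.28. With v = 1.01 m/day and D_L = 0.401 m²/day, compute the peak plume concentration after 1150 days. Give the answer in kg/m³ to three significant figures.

0.00224 kg/m³

The peak of an instantaneous 1D plume sits at x = vt; there the Gaussian factor is 1 and C_max = M/(n_e·A·√(4πDt)), where n_e·A is the pore area the mass is dissolved in.
√(4πDt) = √(4π × 0.401 × 1150) = 76.12 m, so C_max = 2.30/(0.28 × 48.2 × 76.12) = 0.00224 kg/m³.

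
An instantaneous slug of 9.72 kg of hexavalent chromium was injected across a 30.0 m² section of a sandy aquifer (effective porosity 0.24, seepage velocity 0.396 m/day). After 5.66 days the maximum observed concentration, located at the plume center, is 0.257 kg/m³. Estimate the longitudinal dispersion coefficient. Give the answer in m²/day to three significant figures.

At the plume center C_max = M/(n_e·A·√(4πDt)), so D = M²/(4πt·(n_e·A·C_max)²).
n_e·A·C_max = 0.24 × 30.0 × 0.257 = 1.850 kg/m.
D = 9.72²/(4π × 5.66 × 1.850²) = 0.388 m²/day.

0.388 m²/day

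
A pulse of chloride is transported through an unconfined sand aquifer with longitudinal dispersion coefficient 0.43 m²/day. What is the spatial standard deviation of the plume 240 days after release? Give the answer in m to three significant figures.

Dispersive spreading gives a Gaussian with σ² = 2Dt; advection only shifts the center.
σ = √(2 × 0.43 × 240) = 14.4 m.

14.4 m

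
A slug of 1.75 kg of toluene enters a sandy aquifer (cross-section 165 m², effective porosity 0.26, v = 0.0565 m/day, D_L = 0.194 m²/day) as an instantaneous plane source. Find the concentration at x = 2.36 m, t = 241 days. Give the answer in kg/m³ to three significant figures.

0.000855 kg/m³

For an instantaneous plane source, C(x,t) = M/(n_e·A·√(4πDt)) · exp(−(x−vt)²/(4Dt)), with n_e·A the pore (flow) area.
Plume center vt = 0.0565 × 241 = 13.6165 m, so the well at 2.36 m is 11.2565 m upgradient of the peak.
√(4πDt) = 24.24 m, giving peak height M/(n_e·A·√(4πDt)) = 1.75/(0.26 × 165 × 24.24) = 0.001683 kg/m³.
(x−vt)²/(4Dt) = (-11.2565)²/(4 × 0.194 × 241) = 0.6775; exp(−0.6775) = 0.5079.
C = 0.001683 × 0.5079 = 0.000855 kg/m³.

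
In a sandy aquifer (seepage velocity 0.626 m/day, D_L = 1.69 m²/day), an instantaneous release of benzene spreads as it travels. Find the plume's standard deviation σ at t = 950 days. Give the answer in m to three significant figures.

Dispersive spreading gives a Gaussian with σ² = 2Dt; advection only shifts the center.
σ = √(2 × 1.69 × 950) = 56.7 m.

56.7 m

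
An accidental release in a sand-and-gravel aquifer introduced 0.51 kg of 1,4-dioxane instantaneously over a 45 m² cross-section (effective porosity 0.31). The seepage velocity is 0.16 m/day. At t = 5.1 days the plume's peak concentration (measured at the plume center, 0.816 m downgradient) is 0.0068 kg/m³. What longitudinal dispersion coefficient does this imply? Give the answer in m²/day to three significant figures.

At the plume center C_max = M/(n_e·A·√(4πDt)), so D = M²/(4πt·(n_e·A·C_max)²).
n_e·A·C_max = 0.31 × 45 × 0.0068 = 0.09486 kg/m.
D = 0.51²/(4π × 5.1 × 0.09486²) = 0.451 m²/day.

0.451 m²/day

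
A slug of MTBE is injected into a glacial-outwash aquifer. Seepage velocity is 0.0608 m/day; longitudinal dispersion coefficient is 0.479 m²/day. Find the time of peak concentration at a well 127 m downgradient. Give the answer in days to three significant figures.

For the 1D instantaneous-source solution, setting ∂C/∂t = 0 at fixed x gives v²t² + 2Dt − x² = 0, so t = (√(D² + v²x²) − D)/v².
√(D² + v²x²) = √(0.479² + 0.0608² × 127²) = 7.736; v² = 0.00369664.
t = (7.736 − 0.479)/0.00369664 = 1960 days (vs. the pure-advection estimate x/v = 2090 d).

1960 days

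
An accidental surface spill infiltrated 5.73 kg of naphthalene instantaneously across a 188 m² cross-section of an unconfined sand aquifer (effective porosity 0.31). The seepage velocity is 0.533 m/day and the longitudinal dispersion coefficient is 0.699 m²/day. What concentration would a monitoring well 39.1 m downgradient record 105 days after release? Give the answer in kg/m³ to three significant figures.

For an instantaneous plane source, C(x,t) = M/(n_e·A·√(4πDt)) · exp(−(x−vt)²/(4Dt)), with n_e·A the pore (flow) area.
Plume center vt = 0.533 × 105 = 55.965 m, so the well at 39.1 m is 16.865 m upgradient of the peak.
√(4πDt) = 30.37 m, giving peak height M/(n_e·A·√(4πDt)) = 5.73/(0.31 × 188 × 30.37) = 0.003237 kg/m³.
(x−vt)²/(4Dt) = (-16.865)²/(4 × 0.699 × 105) = 0.9688; exp(−0.9688) = 0.3795.
C = 0.003237 × 0.3795 = 0.00123 kg/m³.

0.00123 kg/m³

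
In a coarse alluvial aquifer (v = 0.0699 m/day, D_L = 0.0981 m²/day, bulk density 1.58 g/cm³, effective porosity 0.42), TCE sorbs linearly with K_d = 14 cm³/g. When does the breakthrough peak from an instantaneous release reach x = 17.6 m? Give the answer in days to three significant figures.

12500 days

Retardation factor R = 1 + ρ_b·K_d/n = 1 + 1.58 × 14/0.42 = 53.67.
Sorption retards both mechanisms: v_R = v/R = 0.001302 m/day, D_R = D/R = 0.001828 m²/day.
Peak time from v_R²t² + 2D_R t − x² = 0: t = (√(D_R² + v_R²x²) − D_R)/v_R².
√(D_R² + v_R²x²) = √(0.001828² + 0.001302² × 17.6²) = 0.02299; v_R² = 1.695e-06.
t = (0.02299 − 0.001828)/1.695e-06 = 12500 days.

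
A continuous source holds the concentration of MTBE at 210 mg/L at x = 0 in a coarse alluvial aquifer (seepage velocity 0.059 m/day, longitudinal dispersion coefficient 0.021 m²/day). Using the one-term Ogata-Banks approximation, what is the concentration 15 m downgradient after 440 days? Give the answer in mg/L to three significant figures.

209 mg/L

For a continuous step input, C/C₀ ≈ ½·erfc((x−vt)/(2√(Dt))).
vt = 0.059 × 440 = 25.96 m and 2√(Dt) = 2√(0.021 × 440) = 6.079 m.
Argument (x−vt)/(2√(Dt)) = (15 − 25.96)/6.079 = -1.803; ½·erfc(-1.803) = 0.9946.
C = 210 × 0.9946 = 209 mg/L.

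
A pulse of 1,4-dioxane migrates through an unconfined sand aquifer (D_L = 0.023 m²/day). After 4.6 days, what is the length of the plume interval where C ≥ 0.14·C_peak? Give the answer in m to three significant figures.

1.82 m

The plume is Gaussian with σ = √(2Dt) = √(2 × 0.023 × 4.6) = 0.4600 m.
C/C_peak = exp(−Δx²/(2σ²)) = 0.14 ⇒ Δx = σ·√(−2 ln 0.14) = 0.4600 × 1.983 = 0.9122 m.
Width = 2Δx = 1.82 m.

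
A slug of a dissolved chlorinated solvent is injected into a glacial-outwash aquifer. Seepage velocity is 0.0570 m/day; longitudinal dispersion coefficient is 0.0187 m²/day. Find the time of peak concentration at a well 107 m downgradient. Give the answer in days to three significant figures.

For the 1D instantaneous-source solution, setting ∂C/∂t = 0 at fixed x gives v²t² + 2Dt − x² = 0, so t = (√(D² + v²x²) − D)/v².
√(D² + v²x²) = √(0.0187² + 0.0570² × 107²) = 6.099; v² = 0.003249.
t = (6.099 − 0.0187)/0.003249 = 1870 days (vs. the pure-advection estimate x/v = 1880 d).

1870 days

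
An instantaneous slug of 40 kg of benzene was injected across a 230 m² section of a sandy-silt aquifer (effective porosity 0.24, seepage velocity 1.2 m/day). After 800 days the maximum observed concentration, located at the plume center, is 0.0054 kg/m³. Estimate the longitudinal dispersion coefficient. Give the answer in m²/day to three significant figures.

1.79 m²/day

At the plume center C_max = M/(n_e·A·√(4πDt)), so D = M²/(4πt·(n_e·A·C_max)²).
n_e·A·C_max = 0.24 × 230 × 0.0054 = 0.2981 kg/m.
D = 40²/(4π × 800 × 0.2981²) = 1.79 m²/day.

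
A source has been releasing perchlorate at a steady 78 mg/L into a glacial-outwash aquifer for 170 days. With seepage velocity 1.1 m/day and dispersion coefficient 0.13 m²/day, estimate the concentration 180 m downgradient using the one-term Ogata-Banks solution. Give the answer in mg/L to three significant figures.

66.6 mg/L

For a continuous step input, C/C₀ ≈ ½·erfc((x−vt)/(2√(Dt))).
vt = 1.1 × 170 = 187 m and 2√(Dt) = 2√(0.13 × 170) = 9.402 m.
Argument (x−vt)/(2√(Dt)) = (180 − 187)/9.402 = -0.7445; ½·erfc(-0.7445) = 0.8538.
C = 78 × 0.8538 = 66.6 mg/L.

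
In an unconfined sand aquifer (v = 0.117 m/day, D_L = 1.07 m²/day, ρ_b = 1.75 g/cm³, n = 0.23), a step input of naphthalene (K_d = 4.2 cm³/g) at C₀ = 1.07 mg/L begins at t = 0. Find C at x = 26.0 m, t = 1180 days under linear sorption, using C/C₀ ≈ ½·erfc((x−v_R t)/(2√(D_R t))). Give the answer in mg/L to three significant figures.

0.00680 mg/L

Retardation factor R = 1 + ρ_b·K_d/n = 1 + 1.75 × 4.2/0.23 = 32.96.
Sorption retards both mechanisms: v_R = v/R = 0.003550 m/day, D_R = D/R = 0.03246 m²/day.
v_R·t = 0.003550 × 1180 = 4.189 m; 2√(D_R t) = 12.38 m; argument = (26.0 − 4.189)/12.38 = 1.762.
C = C₀ × ½·erfc(1.762) = 1.07 × 0.006354 = 0.00680 mg/L.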